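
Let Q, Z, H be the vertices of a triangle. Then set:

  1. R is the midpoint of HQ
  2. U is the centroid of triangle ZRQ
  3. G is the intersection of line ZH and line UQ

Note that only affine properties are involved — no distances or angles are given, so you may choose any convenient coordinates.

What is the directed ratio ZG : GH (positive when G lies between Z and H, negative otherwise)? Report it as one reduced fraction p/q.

Choose coordinates Q = (0, 0), Z = (1, 0), H = (0, 1).
1. R is the midpoint of HQ ⇒ R = (0, 1/2)
2. U is the centroid of triangle ZRQ ⇒ U = (1/3, 1/6)
3. G is the intersection of line ZH and line UQ ⇒ G = (2/3, 1/3)
G = Z + t·(H−Z) with t = 1/3, so ZG:GH = t:(1−t) = 1/3:2/3

ZG:GH = 1/2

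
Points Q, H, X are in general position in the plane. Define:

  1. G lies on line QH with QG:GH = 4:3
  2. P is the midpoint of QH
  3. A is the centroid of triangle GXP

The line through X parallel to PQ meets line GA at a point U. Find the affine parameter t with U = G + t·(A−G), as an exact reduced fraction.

t = 3

Work in coordinates with Q = (0, 0), H = (1, 0), X = (0, 1).
1. G lies on line QH with QG:GH = 4:3 ⇒ G = (4/7, 0)
2. P is the midpoint of QH ⇒ P = (1/2, 0)
3. A is the centroid of triangle GXP ⇒ A = (5/14, 1/3)
through X parallel to PQ: direction (-1/2, 0); meets GA at U = (-1/14, 1)
U = G + t·(A−G) with t = 3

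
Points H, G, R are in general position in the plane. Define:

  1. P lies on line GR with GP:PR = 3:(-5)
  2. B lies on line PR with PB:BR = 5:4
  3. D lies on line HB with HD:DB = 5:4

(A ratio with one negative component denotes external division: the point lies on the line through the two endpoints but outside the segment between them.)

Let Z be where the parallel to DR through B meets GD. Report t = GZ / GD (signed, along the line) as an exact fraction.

t = -1/9

Set H = (0, 0), G = (1, 0), R = (0, 1); any affine frame gives the same invariant.
1. P lies on line GR with GP:PR = 3:(-5) ⇒ P = (5/2, -3/2)
2. B lies on line PR with PB:BR = 5:4 ⇒ B = (10/9, -1/9)
3. D lies on line HB with HD:DB = 5:4 ⇒ D = (50/81, -5/81)
through B parallel to DR: direction (-50/81, 86/81); meets GD at Z = (760/729, 5/729)
Z = G + t·(D−G) with t = -1/9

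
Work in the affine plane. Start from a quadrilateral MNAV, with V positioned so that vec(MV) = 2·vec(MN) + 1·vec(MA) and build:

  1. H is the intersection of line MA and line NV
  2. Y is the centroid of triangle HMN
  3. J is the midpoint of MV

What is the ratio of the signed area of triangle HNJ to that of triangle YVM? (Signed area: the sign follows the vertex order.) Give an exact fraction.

[HNJ]:[YVM] = 1/2

Set M = (0, 0), N = (1, 0), A = (0, 1), V = (2, 1); any affine frame gives the same invariant.
1. H is the intersection of line MA and line NV ⇒ H = (0, -1)
2. Y is the centroid of triangle HMN ⇒ Y = (1/3, -1/3)
3. J is the midpoint of MV ⇒ J = (1, 1/2)
2·[HNJ] = 1/2, 2·[YVM] = 1
[HNJ]:[YVM] = 1/2:1 = 1/2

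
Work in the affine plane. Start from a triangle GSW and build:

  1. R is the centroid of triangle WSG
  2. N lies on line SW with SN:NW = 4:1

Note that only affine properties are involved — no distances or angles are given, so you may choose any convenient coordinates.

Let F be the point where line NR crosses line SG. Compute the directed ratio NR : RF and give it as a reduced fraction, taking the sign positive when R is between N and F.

Work in coordinates with G = (0, 0), S = (1, 0), W = (0, 1).
1. R is the centroid of triangle WSG ⇒ R = (1/3, 1/3)
2. N lies on line SW with SN:NW = 4:1 ⇒ N = (1/5, 4/5)
line NR meets SG at F = (3/7, 0)
R = N + t·(F−N) with t = 7/12, so NR:RF = 7/12:5/12

NR:RF = 7/5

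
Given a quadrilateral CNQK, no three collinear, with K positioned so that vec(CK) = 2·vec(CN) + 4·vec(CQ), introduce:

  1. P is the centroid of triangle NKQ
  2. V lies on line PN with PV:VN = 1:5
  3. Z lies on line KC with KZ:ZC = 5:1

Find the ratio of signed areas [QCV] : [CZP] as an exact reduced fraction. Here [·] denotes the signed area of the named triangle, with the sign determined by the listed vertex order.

Set C = (0, 0), N = (1, 0), Q = (0, 1), K = (2, 4); any affine frame gives the same invariant.
1. P is the centroid of triangle NKQ ⇒ P = (1, 5/3)
2. V lies on line PN with PV:VN = 1:5 ⇒ V = (1, 25/18)
3. Z lies on line KC with KZ:ZC = 5:1 ⇒ Z = (1/3, 2/3)
2·[QCV] = 1, 2·[CZP] = -1/9
[QCV]:[CZP] = 1:-1/9 = -9

[QCV]:[CZP] = -9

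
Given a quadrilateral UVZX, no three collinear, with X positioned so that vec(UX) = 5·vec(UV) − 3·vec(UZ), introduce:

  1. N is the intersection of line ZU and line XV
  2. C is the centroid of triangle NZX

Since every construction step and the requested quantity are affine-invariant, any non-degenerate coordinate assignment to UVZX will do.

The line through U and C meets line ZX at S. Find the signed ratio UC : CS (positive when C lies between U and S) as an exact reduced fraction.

UC:CS = 11

Assign U = (0, 0), V = (1, 0), Z = (0, 1), X = (5, -3) — the answer is frame-independent, so this choice is without loss of generality.
1. N is the intersection of line ZU and line XV ⇒ N = (0, 3/4)
2. C is the centroid of triangle NZX ⇒ C = (5/3, -5/12)
line UC meets ZX at S = (20/11, -5/11)
C = U + t·(S−U) with t = 11/12, so UC:CS = 11/12:1/12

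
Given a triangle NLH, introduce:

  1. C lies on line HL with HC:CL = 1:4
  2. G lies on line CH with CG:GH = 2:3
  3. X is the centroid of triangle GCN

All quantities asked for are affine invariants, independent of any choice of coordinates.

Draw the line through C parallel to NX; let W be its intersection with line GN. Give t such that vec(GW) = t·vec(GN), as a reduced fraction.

Set N = (0, 0), L = (1, 0), H = (0, 1); any affine frame gives the same invariant.
1. C lies on line HL with HC:CL = 1:4 ⇒ C = (1/5, 4/5)
2. G lies on line CH with CG:GH = 2:3 ⇒ G = (3/25, 22/25)
3. X is the centroid of triangle GCN ⇒ X = (8/75, 14/25)
through C parallel to NX: direction (8/75, 14/25); meets GN at W = (-3/25, -22/25)
W = G + t·(N−G) with t = 2

t = 2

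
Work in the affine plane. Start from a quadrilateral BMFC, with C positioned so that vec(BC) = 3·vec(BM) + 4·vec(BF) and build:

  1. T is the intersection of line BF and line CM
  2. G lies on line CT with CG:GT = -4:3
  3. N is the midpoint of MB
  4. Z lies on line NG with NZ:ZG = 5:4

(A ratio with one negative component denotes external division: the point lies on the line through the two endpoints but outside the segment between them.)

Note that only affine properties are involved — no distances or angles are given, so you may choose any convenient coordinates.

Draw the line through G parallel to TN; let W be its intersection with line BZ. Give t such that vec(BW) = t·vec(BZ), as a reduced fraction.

Set B = (0, 0), M = (1, 0), F = (0, 1), C = (3, 4); any affine frame gives the same invariant.
1. T is the intersection of line BF and line CM ⇒ T = (0, -2)
2. G lies on line CT with CG:GT = -4:3 ⇒ G = (-9, -20)
3. N is the midpoint of MB ⇒ N = (1/2, 0)
4. Z lies on line NG with NZ:ZG = 5:4 ⇒ Z = (-43/9, -100/9)
through G parallel to TN: direction (1/2, 2); meets BZ at W = (-86/9, -200/9)
W = B + t·(Z−B) with t = 2

t = 2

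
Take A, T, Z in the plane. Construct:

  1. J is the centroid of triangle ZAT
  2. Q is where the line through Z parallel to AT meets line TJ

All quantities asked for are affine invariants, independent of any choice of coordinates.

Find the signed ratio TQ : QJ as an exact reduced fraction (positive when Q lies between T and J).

Choose coordinates A = (0, 0), T = (1, 0), Z = (0, 1).
1. J is the centroid of triangle ZAT ⇒ J = (1/3, 1/3)
2. Q is where the line through Z parallel to AT meets line TJ ⇒ Q = (-1, 1)
Q = T + t·(J−T) with t = 3, so TQ:QJ = t:(1−t) = 3:-2

TQ:QJ = -3/2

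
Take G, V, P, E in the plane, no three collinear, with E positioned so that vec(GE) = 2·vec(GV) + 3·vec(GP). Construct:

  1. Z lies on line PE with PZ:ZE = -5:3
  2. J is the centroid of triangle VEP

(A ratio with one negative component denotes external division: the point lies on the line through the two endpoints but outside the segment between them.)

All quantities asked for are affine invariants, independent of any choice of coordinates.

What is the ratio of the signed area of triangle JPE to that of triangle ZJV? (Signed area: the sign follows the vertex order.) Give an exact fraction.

[JPE]:[ZJV] = -1/4

Set G = (0, 0), V = (1, 0), P = (0, 1), E = (2, 3); any affine frame gives the same invariant.
1. Z lies on line PE with PZ:ZE = -5:3 ⇒ Z = (5, 6)
2. J is the centroid of triangle VEP ⇒ J = (1, 4/3)
2·[JPE] = -4/3, 2·[ZJV] = 16/3
[JPE]:[ZJV] = -4/3:16/3 = -1/4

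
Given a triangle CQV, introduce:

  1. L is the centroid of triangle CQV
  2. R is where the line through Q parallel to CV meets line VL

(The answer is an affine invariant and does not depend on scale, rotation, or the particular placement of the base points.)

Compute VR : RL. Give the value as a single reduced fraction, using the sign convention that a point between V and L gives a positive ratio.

VR:RL = -3/2

Work in coordinates with C = (0, 0), Q = (1, 0), V = (0, 1).
1. L is the centroid of triangle CQV ⇒ L = (1/3, 1/3)
2. R is where the line through Q parallel to CV meets line VL ⇒ R = (1, -1)
R = V + t·(L−V) with t = 3, so VR:RL = t:(1−t) = 3:-2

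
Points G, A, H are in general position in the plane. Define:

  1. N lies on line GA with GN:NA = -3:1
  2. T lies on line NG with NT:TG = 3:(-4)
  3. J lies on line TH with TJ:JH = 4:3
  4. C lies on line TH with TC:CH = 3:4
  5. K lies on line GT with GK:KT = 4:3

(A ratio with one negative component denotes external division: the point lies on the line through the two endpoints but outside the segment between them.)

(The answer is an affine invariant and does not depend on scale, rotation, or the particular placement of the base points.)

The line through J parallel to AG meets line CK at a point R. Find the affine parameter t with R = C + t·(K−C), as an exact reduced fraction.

Set G = (0, 0), A = (1, 0), H = (0, 1); any affine frame gives the same invariant.
1. N lies on line GA with GN:NA = -3:1 ⇒ N = (3/2, 0)
2. T lies on line NG with NT:TG = 3:(-4) ⇒ T = (6, 0)
3. J lies on line TH with TJ:JH = 4:3 ⇒ J = (18/7, 4/7)
4. C lies on line TH with TC:CH = 3:4 ⇒ C = (24/7, 3/7)
5. K lies on line GT with GK:KT = 4:3 ⇒ K = (24/7, 0)
through J parallel to AG: direction (-1, 0); meets CK at R = (24/7, 4/7)
R = C + t·(K−C) with t = -1/3

t = -1/3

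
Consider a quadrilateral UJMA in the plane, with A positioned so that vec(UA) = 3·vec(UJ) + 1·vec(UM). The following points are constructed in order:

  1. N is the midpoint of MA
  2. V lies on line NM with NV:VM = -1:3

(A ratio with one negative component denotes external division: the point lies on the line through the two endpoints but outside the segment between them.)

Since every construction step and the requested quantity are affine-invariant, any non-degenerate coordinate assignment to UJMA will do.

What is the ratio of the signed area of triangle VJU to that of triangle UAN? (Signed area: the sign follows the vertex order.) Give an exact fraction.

[VJU]:[UAN] = -2/3

Choose coordinates U = (0, 0), J = (1, 0), M = (0, 1), A = (3, 1).
1. N is the midpoint of MA ⇒ N = (3/2, 1)
2. V lies on line NM with NV:VM = -1:3 ⇒ V = (9/4, 1)
2·[VJU] = -1, 2·[UAN] = 3/2
[VJU]:[UAN] = -1:3/2 = -2/3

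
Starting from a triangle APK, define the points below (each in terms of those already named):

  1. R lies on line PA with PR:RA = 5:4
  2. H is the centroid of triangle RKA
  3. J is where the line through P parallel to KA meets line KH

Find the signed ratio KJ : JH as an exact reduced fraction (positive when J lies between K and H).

KJ:JH = -27/23

Choose coordinates A = (0, 0), P = (1, 0), K = (0, 1).
1. R lies on line PA with PR:RA = 5:4 ⇒ R = (4/9, 0)
2. H is the centroid of triangle RKA ⇒ H = (4/27, 1/3)
3. J is where the line through P parallel to KA meets line KH ⇒ J = (1, -7/2)
J = K + t·(H−K) with t = 27/4, so KJ:JH = t:(1−t) = 27/4:-23/4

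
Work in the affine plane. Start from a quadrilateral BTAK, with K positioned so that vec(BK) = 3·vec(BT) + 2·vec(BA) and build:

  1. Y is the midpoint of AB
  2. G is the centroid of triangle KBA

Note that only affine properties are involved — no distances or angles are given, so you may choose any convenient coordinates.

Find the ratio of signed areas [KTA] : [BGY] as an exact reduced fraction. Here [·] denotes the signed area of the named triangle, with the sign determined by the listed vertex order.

Choose coordinates B = (0, 0), T = (1, 0), A = (0, 1), K = (3, 2).
1. Y is the midpoint of AB ⇒ Y = (0, 1/2)
2. G is the centroid of triangle KBA ⇒ G = (1, 1)
2·[KTA] = -4, 2·[BGY] = 1/2
[KTA]:[BGY] = -4:1/2 = -8

[KTA]:[BGY] = -8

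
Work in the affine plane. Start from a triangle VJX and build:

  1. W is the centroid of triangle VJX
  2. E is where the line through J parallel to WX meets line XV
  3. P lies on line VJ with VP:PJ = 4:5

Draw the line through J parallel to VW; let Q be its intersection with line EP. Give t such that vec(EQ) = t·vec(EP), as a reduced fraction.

Work in coordinates with V = (0, 0), J = (1, 0), X = (0, 1).
1. W is the centroid of triangle VJX ⇒ W = (1/3, 1/3)
2. E is where the line through J parallel to WX meets line XV ⇒ E = (0, 2)
3. P lies on line VJ with VP:PJ = 4:5 ⇒ P = (4/9, 0)
through J parallel to VW: direction (1/3, 1/3); meets EP at Q = (6/11, -5/11)
Q = E + t·(P−E) with t = 27/22

t = 27/22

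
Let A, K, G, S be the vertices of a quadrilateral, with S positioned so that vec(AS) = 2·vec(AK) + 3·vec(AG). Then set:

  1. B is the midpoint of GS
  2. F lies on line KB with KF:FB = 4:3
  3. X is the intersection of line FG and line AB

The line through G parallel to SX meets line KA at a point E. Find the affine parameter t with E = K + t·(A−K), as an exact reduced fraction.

t = 44/25

Work in coordinates with A = (0, 0), K = (1, 0), G = (0, 1), S = (2, 3).
1. B is the midpoint of GS ⇒ B = (1, 2)
2. F lies on line KB with KF:FB = 4:3 ⇒ F = (1, 8/7)
3. X is the intersection of line FG and line AB ⇒ X = (7/13, 14/13)
through G parallel to SX: direction (-19/13, -25/13); meets KA at E = (-19/25, 0)
E = K + t·(A−K) with t = 44/25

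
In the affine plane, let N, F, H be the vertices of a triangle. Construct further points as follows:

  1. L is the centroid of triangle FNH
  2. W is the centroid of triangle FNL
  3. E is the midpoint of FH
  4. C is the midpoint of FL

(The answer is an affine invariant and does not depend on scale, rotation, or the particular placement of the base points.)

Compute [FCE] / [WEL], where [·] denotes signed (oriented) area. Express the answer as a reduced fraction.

[FCE]:[WEL] = -3/2

Set N = (0, 0), F = (1, 0), H = (0, 1); any affine frame gives the same invariant.
1. L is the centroid of triangle FNH ⇒ L = (1/3, 1/3)
2. W is the centroid of triangle FNL ⇒ W = (4/9, 1/9)
3. E is the midpoint of FH ⇒ E = (1/2, 1/2)
4. C is the midpoint of FL ⇒ C = (2/3, 1/6)
2·[FCE] = -1/12, 2·[WEL] = 1/18
[FCE]:[WEL] = -1/12:1/18 = -3/2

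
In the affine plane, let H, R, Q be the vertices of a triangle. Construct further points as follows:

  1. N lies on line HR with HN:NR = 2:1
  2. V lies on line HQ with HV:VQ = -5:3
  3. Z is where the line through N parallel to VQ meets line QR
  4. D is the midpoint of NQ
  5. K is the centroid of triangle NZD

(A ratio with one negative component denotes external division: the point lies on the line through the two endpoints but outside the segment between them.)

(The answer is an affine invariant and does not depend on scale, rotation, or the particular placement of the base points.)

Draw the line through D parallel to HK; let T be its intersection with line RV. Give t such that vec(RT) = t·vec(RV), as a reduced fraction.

t = 5/18

Work in coordinates with H = (0, 0), R = (1, 0), Q = (0, 1).
1. N lies on line HR with HN:NR = 2:1 ⇒ N = (2/3, 0)
2. V lies on line HQ with HV:VQ = -5:3 ⇒ V = (0, 5/2)
3. Z is where the line through N parallel to VQ meets line QR ⇒ Z = (2/3, 1/3)
4. D is the midpoint of NQ ⇒ D = (1/3, 1/2)
5. K is the centroid of triangle NZD ⇒ K = (5/9, 5/18)
through D parallel to HK: direction (5/9, 5/18); meets RV at T = (13/18, 25/36)
T = R + t·(V−R) with t = 5/18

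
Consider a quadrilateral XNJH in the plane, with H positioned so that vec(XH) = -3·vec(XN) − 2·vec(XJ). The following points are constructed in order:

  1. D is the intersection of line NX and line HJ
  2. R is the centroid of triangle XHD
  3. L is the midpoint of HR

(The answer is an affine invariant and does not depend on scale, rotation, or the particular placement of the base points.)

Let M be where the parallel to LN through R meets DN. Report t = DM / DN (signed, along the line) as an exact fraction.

Assign X = (0, 0), N = (1, 0), J = (0, 1), H = (-3, -2) — the answer is frame-independent, so this choice is without loss of generality.
1. D is the intersection of line NX and line HJ ⇒ D = (-1, 0)
2. R is the centroid of triangle XHD ⇒ R = (-4/3, -2/3)
3. L is the midpoint of HR ⇒ L = (-13/6, -4/3)
through R parallel to LN: direction (19/6, 4/3); meets DN at M = (1/4, 0)
M = D + t·(N−D) with t = 5/8

t = 5/8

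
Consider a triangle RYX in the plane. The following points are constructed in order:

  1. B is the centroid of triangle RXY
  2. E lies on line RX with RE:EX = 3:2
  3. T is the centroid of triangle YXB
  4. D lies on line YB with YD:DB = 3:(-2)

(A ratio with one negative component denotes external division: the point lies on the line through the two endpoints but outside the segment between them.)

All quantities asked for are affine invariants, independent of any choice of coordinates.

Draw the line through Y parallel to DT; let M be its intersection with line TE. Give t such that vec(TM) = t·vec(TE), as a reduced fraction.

t = 15

Set R = (0, 0), Y = (1, 0), X = (0, 1); any affine frame gives the same invariant.
1. B is the centroid of triangle RXY ⇒ B = (1/3, 1/3)
2. E lies on line RX with RE:EX = 3:2 ⇒ E = (0, 3/5)
3. T is the centroid of triangle YXB ⇒ T = (4/9, 4/9)
4. D lies on line YB with YD:DB = 3:(-2) ⇒ D = (-1, 1)
through Y parallel to DT: direction (13/9, -5/9); meets TE at M = (-56/9, 25/9)
M = T + t·(E−T) with t = 15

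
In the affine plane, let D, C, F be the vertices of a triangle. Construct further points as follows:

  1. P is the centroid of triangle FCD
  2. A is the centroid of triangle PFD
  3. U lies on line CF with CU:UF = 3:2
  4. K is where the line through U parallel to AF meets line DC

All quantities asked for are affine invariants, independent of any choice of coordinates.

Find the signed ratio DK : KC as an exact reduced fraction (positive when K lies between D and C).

DK:KC = 13/12

Choose coordinates D = (0, 0), C = (1, 0), F = (0, 1).
1. P is the centroid of triangle FCD ⇒ P = (1/3, 1/3)
2. A is the centroid of triangle PFD ⇒ A = (1/9, 4/9)
3. U lies on line CF with CU:UF = 3:2 ⇒ U = (2/5, 3/5)
4. K is where the line through U parallel to AF meets line DC ⇒ K = (13/25, 0)
K = D + t·(C−D) with t = 13/25, so DK:KC = t:(1−t) = 13/25:12/25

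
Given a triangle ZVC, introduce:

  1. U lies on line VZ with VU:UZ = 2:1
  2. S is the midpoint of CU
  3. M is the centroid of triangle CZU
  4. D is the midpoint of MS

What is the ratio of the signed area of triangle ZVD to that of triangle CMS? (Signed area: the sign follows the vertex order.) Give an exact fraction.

[ZVD]:[CMS] = 15/2

Choose coordinates Z = (0, 0), V = (1, 0), C = (0, 1).
1. U lies on line VZ with VU:UZ = 2:1 ⇒ U = (1/3, 0)
2. S is the midpoint of CU ⇒ S = (1/6, 1/2)
3. M is the centroid of triangle CZU ⇒ M = (1/9, 1/3)
4. D is the midpoint of MS ⇒ D = (5/36, 5/12)
2·[ZVD] = 5/12, 2·[CMS] = 1/18
[ZVD]:[CMS] = 5/12:1/18 = 15/2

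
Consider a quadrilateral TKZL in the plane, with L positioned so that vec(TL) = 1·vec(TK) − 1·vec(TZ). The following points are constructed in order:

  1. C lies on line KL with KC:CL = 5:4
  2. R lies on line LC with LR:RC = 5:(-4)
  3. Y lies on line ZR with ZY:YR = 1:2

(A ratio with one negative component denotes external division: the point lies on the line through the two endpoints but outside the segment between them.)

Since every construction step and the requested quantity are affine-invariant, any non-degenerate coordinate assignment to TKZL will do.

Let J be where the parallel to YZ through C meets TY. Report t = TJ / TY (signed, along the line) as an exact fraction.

Work in coordinates with T = (0, 0), K = (1, 0), Z = (0, 1), L = (1, -1).
1. C lies on line KL with KC:CL = 5:4 ⇒ C = (1, -5/9)
2. R lies on line LC with LR:RC = 5:(-4) ⇒ R = (1, 11/9)
3. Y lies on line ZR with ZY:YR = 1:2 ⇒ Y = (1/3, 29/27)
through C parallel to YZ: direction (-1/3, -2/27); meets TY at J = (-7/27, -203/243)
J = T + t·(Y−T) with t = -7/9

t = -7/9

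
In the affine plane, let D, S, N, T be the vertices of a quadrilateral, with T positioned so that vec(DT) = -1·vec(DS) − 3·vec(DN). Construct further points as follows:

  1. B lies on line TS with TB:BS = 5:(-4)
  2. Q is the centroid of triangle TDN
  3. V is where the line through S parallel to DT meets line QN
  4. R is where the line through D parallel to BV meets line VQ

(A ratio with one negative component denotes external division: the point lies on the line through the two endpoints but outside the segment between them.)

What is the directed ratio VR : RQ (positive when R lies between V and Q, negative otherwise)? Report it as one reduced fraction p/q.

Work in coordinates with D = (0, 0), S = (1, 0), N = (0, 1), T = (-1, -3).
1. B lies on line TS with TB:BS = 5:(-4) ⇒ B = (9, 12)
2. Q is the centroid of triangle TDN ⇒ Q = (-1/3, -2/3)
3. V is where the line through S parallel to DT meets line QN ⇒ V = (-2, -9)
4. R is where the line through D parallel to BV meets line VQ ⇒ R = (-11/34, -21/34)
R = V + t·(Q−V) with t = 171/170, so VR:RQ = t:(1−t) = 171/170:-1/170

VR:RQ = -171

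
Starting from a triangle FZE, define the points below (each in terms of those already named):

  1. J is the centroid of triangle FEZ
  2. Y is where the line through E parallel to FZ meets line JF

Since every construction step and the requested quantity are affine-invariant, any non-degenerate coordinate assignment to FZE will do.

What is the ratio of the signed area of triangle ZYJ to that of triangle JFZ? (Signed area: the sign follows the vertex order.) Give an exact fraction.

[ZYJ]:[JFZ] = 2

Choose coordinates F = (0, 0), Z = (1, 0), E = (0, 1).
1. J is the centroid of triangle FEZ ⇒ J = (1/3, 1/3)
2. Y is where the line through E parallel to FZ meets line JF ⇒ Y = (1, 1)
2·[ZYJ] = 2/3, 2·[JFZ] = 1/3
[ZYJ]:[JFZ] = 2/3:1/3 = 2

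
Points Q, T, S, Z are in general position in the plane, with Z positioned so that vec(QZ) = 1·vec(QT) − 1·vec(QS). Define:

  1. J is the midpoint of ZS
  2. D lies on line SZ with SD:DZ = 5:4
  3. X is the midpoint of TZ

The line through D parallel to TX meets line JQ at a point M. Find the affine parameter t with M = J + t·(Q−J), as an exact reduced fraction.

t = -1/9

Work in coordinates with Q = (0, 0), T = (1, 0), S = (0, 1), Z = (1, -1).
1. J is the midpoint of ZS ⇒ J = (1/2, 0)
2. D lies on line SZ with SD:DZ = 5:4 ⇒ D = (5/9, -1/9)
3. X is the midpoint of TZ ⇒ X = (1, -1/2)
through D parallel to TX: direction (0, -1/2); meets JQ at M = (5/9, 0)
M = J + t·(Q−J) with t = -1/9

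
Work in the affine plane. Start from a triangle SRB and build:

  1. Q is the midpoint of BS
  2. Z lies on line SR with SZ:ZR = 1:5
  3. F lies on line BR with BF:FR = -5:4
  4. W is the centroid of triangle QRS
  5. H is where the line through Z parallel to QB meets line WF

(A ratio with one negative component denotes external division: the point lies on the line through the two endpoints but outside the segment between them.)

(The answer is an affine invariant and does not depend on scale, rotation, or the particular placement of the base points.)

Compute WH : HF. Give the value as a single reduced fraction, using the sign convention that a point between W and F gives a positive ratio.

WH:HF = -1/29

Work in coordinates with S = (0, 0), R = (1, 0), B = (0, 1).
1. Q is the midpoint of BS ⇒ Q = (0, 1/2)
2. Z lies on line SR with SZ:ZR = 1:5 ⇒ Z = (1/6, 0)
3. F lies on line BR with BF:FR = -5:4 ⇒ F = (5, -4)
4. W is the centroid of triangle QRS ⇒ W = (1/3, 1/6)
5. H is where the line through Z parallel to QB meets line WF ⇒ H = (1/6, 53/168)
H = W + t·(F−W) with t = -1/28, so WH:HF = t:(1−t) = -1/28:29/28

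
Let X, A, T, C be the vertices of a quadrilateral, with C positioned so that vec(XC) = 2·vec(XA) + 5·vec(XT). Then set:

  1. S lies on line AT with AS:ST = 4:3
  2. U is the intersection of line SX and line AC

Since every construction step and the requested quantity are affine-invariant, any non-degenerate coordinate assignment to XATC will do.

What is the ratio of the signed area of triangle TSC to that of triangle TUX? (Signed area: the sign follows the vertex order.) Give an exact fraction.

Assign X = (0, 0), A = (1, 0), T = (0, 1), C = (2, 5) — the answer is frame-independent, so this choice is without loss of generality.
1. S lies on line AT with AS:ST = 4:3 ⇒ S = (3/7, 4/7)
2. U is the intersection of line SX and line AC ⇒ U = (15/11, 20/11)
2·[TSC] = 18/7, 2·[TUX] = -15/11
[TSC]:[TUX] = 18/7:-15/11 = -66/35

[TSC]:[TUX] = -66/35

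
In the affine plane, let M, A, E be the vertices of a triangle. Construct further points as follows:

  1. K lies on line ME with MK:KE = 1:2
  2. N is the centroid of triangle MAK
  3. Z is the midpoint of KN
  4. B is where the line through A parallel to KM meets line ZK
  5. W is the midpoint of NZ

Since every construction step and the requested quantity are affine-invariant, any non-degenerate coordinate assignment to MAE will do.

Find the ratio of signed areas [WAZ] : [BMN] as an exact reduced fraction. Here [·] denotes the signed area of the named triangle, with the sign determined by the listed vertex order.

Assign M = (0, 0), A = (1, 0), E = (0, 1) — the answer is frame-independent, so this choice is without loss of generality.
1. K lies on line ME with MK:KE = 1:2 ⇒ K = (0, 1/3)
2. N is the centroid of triangle MAK ⇒ N = (1/3, 1/9)
3. Z is the midpoint of KN ⇒ Z = (1/6, 2/9)
4. B is where the line through A parallel to KM meets line ZK ⇒ B = (1, -1/3)
5. W is the midpoint of NZ ⇒ W = (1/4, 1/6)
2·[WAZ] = 1/36, 2·[BMN] = -2/9
[WAZ]:[BMN] = 1/36:-2/9 = -1/8

[WAZ]:[BMN] = -1/8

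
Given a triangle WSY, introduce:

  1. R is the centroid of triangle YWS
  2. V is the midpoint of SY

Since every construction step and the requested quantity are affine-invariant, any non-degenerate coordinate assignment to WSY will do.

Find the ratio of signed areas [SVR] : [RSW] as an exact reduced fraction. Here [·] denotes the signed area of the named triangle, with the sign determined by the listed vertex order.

Assign W = (0, 0), S = (1, 0), Y = (0, 1) — the answer is frame-independent, so this choice is without loss of generality.
1. R is the centroid of triangle YWS ⇒ R = (1/3, 1/3)
2. V is the midpoint of SY ⇒ V = (1/2, 1/2)
2·[SVR] = 1/6, 2·[RSW] = -1/3
[SVR]:[RSW] = 1/6:-1/3 = -1/2

[SVR]:[RSW] = -1/2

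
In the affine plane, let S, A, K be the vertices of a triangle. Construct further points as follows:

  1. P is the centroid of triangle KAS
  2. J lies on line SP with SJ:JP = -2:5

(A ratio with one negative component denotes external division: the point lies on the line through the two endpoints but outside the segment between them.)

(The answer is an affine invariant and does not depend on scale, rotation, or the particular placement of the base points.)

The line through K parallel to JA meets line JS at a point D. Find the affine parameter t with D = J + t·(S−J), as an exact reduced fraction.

Work in coordinates with S = (0, 0), A = (1, 0), K = (0, 1).
1. P is the centroid of triangle KAS ⇒ P = (1/3, 1/3)
2. J lies on line SP with SJ:JP = -2:5 ⇒ J = (-2/9, -2/9)
through K parallel to JA: direction (11/9, 2/9); meets JS at D = (11/9, 11/9)
D = J + t·(S−J) with t = 13/2

t = 13/2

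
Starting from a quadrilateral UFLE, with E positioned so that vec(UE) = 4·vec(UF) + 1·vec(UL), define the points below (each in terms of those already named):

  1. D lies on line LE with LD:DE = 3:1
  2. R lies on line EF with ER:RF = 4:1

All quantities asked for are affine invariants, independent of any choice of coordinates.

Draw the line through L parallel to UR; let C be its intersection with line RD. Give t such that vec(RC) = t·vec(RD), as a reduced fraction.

Work in coordinates with U = (0, 0), F = (1, 0), L = (0, 1), E = (4, 1).
1. D lies on line LE with LD:DE = 3:1 ⇒ D = (3, 1)
2. R lies on line EF with ER:RF = 4:1 ⇒ R = (8/5, 1/5)
through L parallel to UR: direction (8/5, 1/5); meets RD at C = (96/25, 37/25)
C = R + t·(D−R) with t = 8/5

t = 8/5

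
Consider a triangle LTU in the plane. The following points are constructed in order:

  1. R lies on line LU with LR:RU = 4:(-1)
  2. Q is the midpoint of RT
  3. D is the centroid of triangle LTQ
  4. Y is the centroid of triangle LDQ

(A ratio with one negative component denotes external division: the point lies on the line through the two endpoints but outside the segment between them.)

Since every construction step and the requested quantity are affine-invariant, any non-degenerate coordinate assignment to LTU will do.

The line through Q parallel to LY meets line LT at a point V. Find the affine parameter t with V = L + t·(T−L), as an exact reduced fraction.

t = -1/4

Set L = (0, 0), T = (1, 0), U = (0, 1); any affine frame gives the same invariant.
1. R lies on line LU with LR:RU = 4:(-1) ⇒ R = (0, 4/3)
2. Q is the midpoint of RT ⇒ Q = (1/2, 2/3)
3. D is the centroid of triangle LTQ ⇒ D = (1/2, 2/9)
4. Y is the centroid of triangle LDQ ⇒ Y = (1/3, 8/27)
through Q parallel to LY: direction (1/3, 8/27); meets LT at V = (-1/4, 0)
V = L + t·(T−L) with t = -1/4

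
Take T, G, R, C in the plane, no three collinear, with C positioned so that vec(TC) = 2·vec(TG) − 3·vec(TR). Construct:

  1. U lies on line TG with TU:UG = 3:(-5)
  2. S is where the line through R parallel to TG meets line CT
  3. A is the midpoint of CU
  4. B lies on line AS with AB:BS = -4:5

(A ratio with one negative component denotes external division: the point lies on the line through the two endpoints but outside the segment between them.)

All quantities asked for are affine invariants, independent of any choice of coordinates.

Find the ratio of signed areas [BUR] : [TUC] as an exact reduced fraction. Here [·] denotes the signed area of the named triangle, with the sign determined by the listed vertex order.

Set T = (0, 0), G = (1, 0), R = (0, 1), C = (2, -3); any affine frame gives the same invariant.
1. U lies on line TG with TU:UG = 3:(-5) ⇒ U = (-3/2, 0)
2. S is where the line through R parallel to TG meets line CT ⇒ S = (-2/3, 1)
3. A is the midpoint of CU ⇒ A = (1/4, -3/2)
4. B lies on line AS with AB:BS = -4:5 ⇒ B = (47/12, -23/2)
2·[BUR] = -68/3, 2·[TUC] = 9/2
[BUR]:[TUC] = -68/3:9/2 = -136/27

[BUR]:[TUC] = -136/27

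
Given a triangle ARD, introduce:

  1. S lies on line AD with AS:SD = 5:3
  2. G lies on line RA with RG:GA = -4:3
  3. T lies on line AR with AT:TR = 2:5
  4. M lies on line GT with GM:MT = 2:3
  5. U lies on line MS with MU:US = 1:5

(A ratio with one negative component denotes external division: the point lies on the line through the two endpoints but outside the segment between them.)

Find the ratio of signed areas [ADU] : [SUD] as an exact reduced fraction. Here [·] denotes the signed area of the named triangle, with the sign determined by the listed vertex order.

Assign A = (0, 0), R = (1, 0), D = (0, 1) — the answer is frame-independent, so this choice is without loss of generality.
1. S lies on line AD with AS:SD = 5:3 ⇒ S = (0, 5/8)
2. G lies on line RA with RG:GA = -4:3 ⇒ G = (-3, 0)
3. T lies on line AR with AT:TR = 2:5 ⇒ T = (2/7, 0)
4. M lies on line GT with GM:MT = 2:3 ⇒ M = (-59/35, 0)
5. U lies on line MS with MU:US = 1:5 ⇒ U = (-59/42, 5/48)
2·[ADU] = 59/42, 2·[SUD] = -59/112
[ADU]:[SUD] = 59/42:-59/112 = -8/3

[ADU]:[SUD] = -8/3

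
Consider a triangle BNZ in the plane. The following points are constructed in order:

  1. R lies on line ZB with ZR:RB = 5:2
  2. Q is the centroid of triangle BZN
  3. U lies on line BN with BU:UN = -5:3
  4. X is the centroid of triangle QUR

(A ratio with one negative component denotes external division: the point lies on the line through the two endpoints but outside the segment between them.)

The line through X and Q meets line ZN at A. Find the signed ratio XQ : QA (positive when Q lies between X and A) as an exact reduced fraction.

XQ:QA = -61/42

Assign B = (0, 0), N = (1, 0), Z = (0, 1) — the answer is frame-independent, so this choice is without loss of generality.
1. R lies on line ZB with ZR:RB = 5:2 ⇒ R = (0, 2/7)
2. Q is the centroid of triangle BZN ⇒ Q = (1/3, 1/3)
3. U lies on line BN with BU:UN = -5:3 ⇒ U = (5/2, 0)
4. X is the centroid of triangle QUR ⇒ X = (17/18, 13/63)
line XQ meets ZN at A = (46/61, 15/61)
Q = X + t·(A−X) with t = 61/19, so XQ:QA = 61/19:-42/19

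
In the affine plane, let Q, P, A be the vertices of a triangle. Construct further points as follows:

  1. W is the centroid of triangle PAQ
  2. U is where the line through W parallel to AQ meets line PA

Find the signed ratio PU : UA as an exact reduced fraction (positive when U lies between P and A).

PU:UA = 2

Choose coordinates Q = (0, 0), P = (1, 0), A = (0, 1).
1. W is the centroid of triangle PAQ ⇒ W = (1/3, 1/3)
2. U is where the line through W parallel to AQ meets line PA ⇒ U = (1/3, 2/3)
U = P + t·(A−P) with t = 2/3, so PU:UA = t:(1−t) = 2/3:1/3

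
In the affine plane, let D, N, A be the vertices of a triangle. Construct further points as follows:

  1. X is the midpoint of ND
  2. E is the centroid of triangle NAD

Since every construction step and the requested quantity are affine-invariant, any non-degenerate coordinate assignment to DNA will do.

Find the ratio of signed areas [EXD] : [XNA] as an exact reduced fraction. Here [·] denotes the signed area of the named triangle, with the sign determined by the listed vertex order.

Set D = (0, 0), N = (1, 0), A = (0, 1); any affine frame gives the same invariant.
1. X is the midpoint of ND ⇒ X = (1/2, 0)
2. E is the centroid of triangle NAD ⇒ E = (1/3, 1/3)
2·[EXD] = -1/6, 2·[XNA] = 1/2
[EXD]:[XNA] = -1/6:1/2 = -1/3

[EXD]:[XNA] = -1/3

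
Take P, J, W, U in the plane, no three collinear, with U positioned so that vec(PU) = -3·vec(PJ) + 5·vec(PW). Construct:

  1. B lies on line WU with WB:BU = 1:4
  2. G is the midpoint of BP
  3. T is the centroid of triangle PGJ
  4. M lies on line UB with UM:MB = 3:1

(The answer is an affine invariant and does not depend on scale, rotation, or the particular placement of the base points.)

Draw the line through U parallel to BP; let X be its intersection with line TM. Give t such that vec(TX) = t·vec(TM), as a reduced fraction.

t = 5/2

Work in coordinates with P = (0, 0), J = (1, 0), W = (0, 1), U = (-3, 5).
1. B lies on line WU with WB:BU = 1:4 ⇒ B = (-3/5, 9/5)
2. G is the midpoint of BP ⇒ G = (-3/10, 9/10)
3. T is the centroid of triangle PGJ ⇒ T = (7/30, 3/10)
4. M lies on line UB with UM:MB = 3:1 ⇒ M = (-6/5, 13/5)
through U parallel to BP: direction (3/5, -9/5); meets TM at X = (-67/20, 121/20)
X = T + t·(M−T) with t = 5/2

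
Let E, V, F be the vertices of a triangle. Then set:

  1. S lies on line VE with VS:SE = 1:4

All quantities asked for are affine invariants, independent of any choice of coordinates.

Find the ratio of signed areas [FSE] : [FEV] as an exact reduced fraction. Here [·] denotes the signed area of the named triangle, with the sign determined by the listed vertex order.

[FSE]:[FEV] = -4/5

Choose coordinates E = (0, 0), V = (1, 0), F = (0, 1).
1. S lies on line VE with VS:SE = 1:4 ⇒ S = (4/5, 0)
2·[FSE] = -4/5, 2·[FEV] = 1
[FSE]:[FEV] = -4/5:1 = -4/5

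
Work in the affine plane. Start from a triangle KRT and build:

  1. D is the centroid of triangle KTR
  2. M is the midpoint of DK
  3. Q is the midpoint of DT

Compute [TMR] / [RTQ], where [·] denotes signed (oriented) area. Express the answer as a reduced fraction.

[TMR]:[RTQ] = 4

Set K = (0, 0), R = (1, 0), T = (0, 1); any affine frame gives the same invariant.
1. D is the centroid of triangle KTR ⇒ D = (1/3, 1/3)
2. M is the midpoint of DK ⇒ M = (1/6, 1/6)
3. Q is the midpoint of DT ⇒ Q = (1/6, 2/3)
2·[TMR] = 2/3, 2·[RTQ] = 1/6
[TMR]:[RTQ] = 2/3:1/6 = 4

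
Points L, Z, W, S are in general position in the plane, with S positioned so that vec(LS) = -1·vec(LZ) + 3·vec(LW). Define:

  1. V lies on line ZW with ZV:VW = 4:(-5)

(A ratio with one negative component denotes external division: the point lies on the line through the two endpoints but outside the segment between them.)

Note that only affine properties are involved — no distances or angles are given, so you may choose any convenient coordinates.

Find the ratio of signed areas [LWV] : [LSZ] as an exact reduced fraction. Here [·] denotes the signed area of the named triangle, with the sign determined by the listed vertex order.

Choose coordinates L = (0, 0), Z = (1, 0), W = (0, 1), S = (-1, 3).
1. V lies on line ZW with ZV:VW = 4:(-5) ⇒ V = (5, -4)
2·[LWV] = -5, 2·[LSZ] = -3
[LWV]:[LSZ] = -5:-3 = 5/3

[LWV]:[LSZ] = 5/3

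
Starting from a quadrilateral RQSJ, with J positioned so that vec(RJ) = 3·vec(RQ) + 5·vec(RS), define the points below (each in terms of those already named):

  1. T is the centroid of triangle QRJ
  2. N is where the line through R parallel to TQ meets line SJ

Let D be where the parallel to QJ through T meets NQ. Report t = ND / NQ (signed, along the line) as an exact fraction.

Work in coordinates with R = (0, 0), Q = (1, 0), S = (0, 1), J = (3, 5).
1. T is the centroid of triangle QRJ ⇒ T = (4/3, 5/3)
2. N is where the line through R parallel to TQ meets line SJ ⇒ N = (3/11, 15/11)
through T parallel to QJ: direction (2, 5); meets NQ at D = (17/21, 5/14)
D = N + t·(Q−N) with t = 31/42

t = 31/42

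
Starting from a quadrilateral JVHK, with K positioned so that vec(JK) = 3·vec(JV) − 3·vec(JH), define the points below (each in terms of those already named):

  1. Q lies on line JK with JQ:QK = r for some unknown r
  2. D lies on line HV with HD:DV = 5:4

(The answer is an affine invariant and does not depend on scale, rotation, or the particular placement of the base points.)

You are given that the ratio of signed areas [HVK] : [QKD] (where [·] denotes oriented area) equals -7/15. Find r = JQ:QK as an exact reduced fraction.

r = 2/5

Set J = (0, 0), V = (1, 0), H = (0, 1), K = (3, -3); any affine frame gives the same invariant.
1. With JQ:QK = r, write λ = r/(r+1) so Q = J + λ·(K−J); Q is affine-linear in λ
2. D lies on line HV with HD:DV = 5:4 ⇒ D = (5/9, 4/9)
Every point depending on Q is an affine combination of Q and λ-independent points, so each such coordinate is linear in λ; the λ² term in each signed area is a multiple of (K−J)×(K−J) = 0, so 2·[HVK] and 2·[QKD] are each linear in λ. Evaluating at λ=0 and λ=1:
  2·[HVK] = -1,   2·[QKD] = -3·λ + 3
So [HVK]:[QKD] = (-1) / (-3·λ + 3). Setting this equal to -7/15:
  -1 = -7/15·(-3·λ + 3)  ⇒  λ = 2/7
Then r = λ/(1−λ) = (2/7)/(5/7) = 2/5. Check: with r = 2/5, Q = (6/7, -6/7) and [HVK]:[QKD] = -7/15 as required.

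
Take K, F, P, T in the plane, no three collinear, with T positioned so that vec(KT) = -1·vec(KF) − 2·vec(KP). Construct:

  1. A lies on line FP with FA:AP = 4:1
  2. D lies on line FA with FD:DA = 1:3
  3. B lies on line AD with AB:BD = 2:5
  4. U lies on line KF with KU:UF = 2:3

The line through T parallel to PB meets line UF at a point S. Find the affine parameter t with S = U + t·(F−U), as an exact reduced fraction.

Work in coordinates with K = (0, 0), F = (1, 0), P = (0, 1), T = (-1, -2).
1. A lies on line FP with FA:AP = 4:1 ⇒ A = (1/5, 4/5)
2. D lies on line FA with FD:DA = 1:3 ⇒ D = (4/5, 1/5)
3. B lies on line AD with AB:BD = 2:5 ⇒ B = (13/35, 22/35)
4. U lies on line KF with KU:UF = 2:3 ⇒ U = (2/5, 0)
through T parallel to PB: direction (13/35, -13/35); meets UF at S = (-3, 0)
S = U + t·(F−U) with t = -17/3

t = -17/3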